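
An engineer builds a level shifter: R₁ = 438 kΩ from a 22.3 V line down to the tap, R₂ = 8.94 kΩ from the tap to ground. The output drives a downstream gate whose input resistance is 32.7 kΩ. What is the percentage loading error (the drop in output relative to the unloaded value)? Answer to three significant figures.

The divider's output (Thévenin) resistance is R₁‖R₂ = 8.761 kΩ.
Fractional drop under load = R_th/(R_th + R_L) = 8.761 / (8.761 + 32.7) = 0.2113.
So the output falls by 21.1 %.

21.1 %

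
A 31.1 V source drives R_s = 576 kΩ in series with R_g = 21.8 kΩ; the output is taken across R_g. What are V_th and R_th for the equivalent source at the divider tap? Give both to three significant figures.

V_th is the open-circuit tap voltage: 31.1 × 21.8/(576 + 21.8) = 1.13 V.
With the supply zeroed, R_s and R_g appear in parallel from the tap: R_th = R_s‖R_g = (576 × 21.8)/597.8 = 21.0 kΩ.

V_th = 1.13 V, R_th = 21.0 kΩ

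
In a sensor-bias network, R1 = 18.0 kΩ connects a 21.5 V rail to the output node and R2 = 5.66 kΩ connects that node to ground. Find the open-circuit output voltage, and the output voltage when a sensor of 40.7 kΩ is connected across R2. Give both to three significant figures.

Open-circuit: V = 21.5 × 5.66/(18.0 + 5.66) = 5.14 V.
With the load, R2 becomes R2‖R_L = 4.969 kΩ, so V = 21.5 × 4.969/22.97 = 4.65 V.

Unloaded: 5.14 V; loaded: 4.65 V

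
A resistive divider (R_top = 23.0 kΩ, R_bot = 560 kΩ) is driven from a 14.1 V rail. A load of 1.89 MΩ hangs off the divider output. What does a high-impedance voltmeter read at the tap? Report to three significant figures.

The load sits in parallel with R_bot: R_bot‖R_L = (560 × 1890) / (560 + 1890) = 432.0 kΩ.
V_out = 14.1 × 432.0 / (23.0 + 432.0) = 14.1 × 432.0/455.0 = 13.4 V.

V_out ≈ 13.4 V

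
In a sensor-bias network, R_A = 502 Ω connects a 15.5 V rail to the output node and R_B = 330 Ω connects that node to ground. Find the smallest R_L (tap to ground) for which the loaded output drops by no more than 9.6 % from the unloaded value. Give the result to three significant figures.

Output resistance R_th = R_A‖R_B = (502 × 330)/832.0 = 199.1 Ω.
The fractional drop is R_th/(R_th + R_L); requiring this ≤ 0.0960 gives R_L ≥ R_th(1/0.0960 − 1) = 199.1 × 9.417 = 1.87 kΩ.

R_L(min) ≈ 1.87 kΩ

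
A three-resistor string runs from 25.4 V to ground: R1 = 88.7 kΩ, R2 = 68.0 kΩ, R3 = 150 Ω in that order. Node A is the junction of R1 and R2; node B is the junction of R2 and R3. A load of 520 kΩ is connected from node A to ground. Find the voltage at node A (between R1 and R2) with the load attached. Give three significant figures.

Below node A the series string R2+R3 = 68150 Ω sits in parallel with the 520000 Ω load: 60250 Ω.
V_A = 25.4 × 60250/(88700 + 60250) = 10.3 V.

V ≈ 10.3 V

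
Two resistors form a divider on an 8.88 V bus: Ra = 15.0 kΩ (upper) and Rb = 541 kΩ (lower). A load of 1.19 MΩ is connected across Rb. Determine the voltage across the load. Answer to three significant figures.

V_out ≈ 8.54 V

The load sits in parallel with Rb: Rb‖R_L = (541 × 1190) / (541 + 1190) = 371.9 kΩ.
V_out = 8.88 × 371.9 / (15.0 + 371.9) = 8.88 × 371.9/386.9 = 8.54 V.
(Unloaded it would have been 8.64 V.)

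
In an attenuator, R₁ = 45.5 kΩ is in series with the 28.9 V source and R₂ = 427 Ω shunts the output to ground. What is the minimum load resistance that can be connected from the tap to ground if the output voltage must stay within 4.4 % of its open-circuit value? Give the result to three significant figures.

Output resistance R_th = R₁‖R₂ = (45500 × 427)/45930 = 423.0 Ω.
The fractional drop is R_th/(R_th + R_L); requiring this ≤ 0.0440 gives R_L ≥ R_th(1/0.0440 − 1) = 423.0 × 21.73 = 9.19 kΩ.

R_L(min) ≈ 9.19 kΩ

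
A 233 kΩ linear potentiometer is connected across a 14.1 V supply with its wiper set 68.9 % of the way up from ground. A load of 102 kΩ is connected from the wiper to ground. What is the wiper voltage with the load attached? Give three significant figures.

The wiper splits the pot into (1−α)R = 72.46 kΩ above and αR = 160.5 kΩ below.
Lower section ‖ load = 62.37 kΩ.
V_wiper = 14.1 × 62.37/(72.46 + 62.37) = 6.52 V.

V ≈ 6.52 V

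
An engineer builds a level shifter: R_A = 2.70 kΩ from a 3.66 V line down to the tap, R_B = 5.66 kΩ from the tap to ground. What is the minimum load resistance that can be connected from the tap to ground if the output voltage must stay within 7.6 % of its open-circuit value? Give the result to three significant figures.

Output resistance R_th = R_A‖R_B = (2.70 × 5.66)/8.360 = 1.828 kΩ.
The fractional drop is R_th/(R_th + R_L); requiring this ≤ 0.0760 gives R_L ≥ R_th(1/0.0760 − 1) = 1.828 × 12.16 = 22.2 kΩ.

R_L(min) ≈ 22.2 kΩ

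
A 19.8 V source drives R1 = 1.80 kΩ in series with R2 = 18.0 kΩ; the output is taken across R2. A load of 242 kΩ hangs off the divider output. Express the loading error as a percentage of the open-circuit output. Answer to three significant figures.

0.672 %

The divider's output (Thévenin) resistance is R1‖R2 = 1.636 kΩ.
Fractional drop under load = R_th/(R_th + R_L) = 1.636 / (1.636 + 242) = 0.006716.
So the output falls by 0.672 %.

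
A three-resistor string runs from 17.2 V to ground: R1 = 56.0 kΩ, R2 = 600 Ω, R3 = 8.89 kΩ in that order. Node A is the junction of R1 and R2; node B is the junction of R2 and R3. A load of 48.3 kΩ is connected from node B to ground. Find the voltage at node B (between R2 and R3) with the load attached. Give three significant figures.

V ≈ 2.01 V

At node B, R3 is in parallel with the load: R3‖R_L = 7508 Ω.
Below node A the resistance is R2 + (R3‖R_L) = 8108 Ω, so V_A = 17.2 × 8108/64110 = 2.175 V.
Then V_B = V_A × (R3‖R_L)/(R2 + R3‖R_L) = 2.175 × 7508/8108 = 2.01 V.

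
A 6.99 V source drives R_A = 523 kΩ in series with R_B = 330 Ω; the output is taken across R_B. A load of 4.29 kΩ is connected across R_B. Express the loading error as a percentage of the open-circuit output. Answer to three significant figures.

7.14 %

The divider's output (Thévenin) resistance is R_A‖R_B = 329.8 Ω.
Fractional drop under load = R_th/(R_th + R_L) = 329.8 / (329.8 + 4290) = 0.07139.
So the output falls by 7.14 %.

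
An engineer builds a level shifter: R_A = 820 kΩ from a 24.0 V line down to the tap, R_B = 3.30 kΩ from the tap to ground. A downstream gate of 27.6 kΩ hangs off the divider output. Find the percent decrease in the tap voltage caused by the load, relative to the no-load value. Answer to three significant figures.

10.6 %

The divider's output (Thévenin) resistance is R_A‖R_B = 3.287 kΩ.
Fractional drop under load = R_th/(R_th + R_L) = 3.287 / (3.287 + 27.6) = 0.1064.
So the output falls by 10.6 %.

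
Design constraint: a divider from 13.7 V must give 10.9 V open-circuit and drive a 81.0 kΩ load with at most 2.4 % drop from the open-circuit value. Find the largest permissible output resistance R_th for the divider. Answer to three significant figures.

R_th ≤ 1.99 kΩ

Loading drop = R_th/(R_th + R_L) ≤ 0.0240, so R_th ≤ R_L · ε/(1−ε) = 81.0 kΩ × 0.0240/0.9760 = 1.99 kΩ.
(Any R1, R2 with R2/(R1+R2) = 0.796 and R1‖R2 ≤ 1.99 kΩ will meet the spec.)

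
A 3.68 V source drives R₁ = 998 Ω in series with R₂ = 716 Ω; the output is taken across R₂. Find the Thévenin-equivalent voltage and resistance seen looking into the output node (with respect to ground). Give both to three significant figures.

V_th = 1.54 V, R_th = 417 Ω

V_th is the open-circuit tap voltage: 3.68 × 716/(998 + 716) = 1.54 V.
With the supply zeroed, R₁ and R₂ appear in parallel from the tap: R_th = R₁‖R₂ = (998 × 716)/1714 = 417 Ω.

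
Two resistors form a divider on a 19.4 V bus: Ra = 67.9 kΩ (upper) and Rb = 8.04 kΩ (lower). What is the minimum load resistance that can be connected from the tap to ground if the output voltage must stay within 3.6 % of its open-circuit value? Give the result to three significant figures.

Output resistance R_th = Ra‖Rb = (67.9 × 8.04)/75.94 = 7.189 kΩ.
The fractional drop is R_th/(R_th + R_L); requiring this ≤ 0.0360 gives R_L ≥ R_th(1/0.0360 − 1) = 7.189 × 26.78 = 192 kΩ.

R_L(min) ≈ 192 kΩ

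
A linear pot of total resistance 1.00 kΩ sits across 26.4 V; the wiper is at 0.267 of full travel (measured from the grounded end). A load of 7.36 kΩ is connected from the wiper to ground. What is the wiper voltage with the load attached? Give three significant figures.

The wiper splits the pot into (1−α)R = 733.0 Ω above and αR = 267.0 Ω below.
Lower section ‖ load = 257.7 Ω.
V_wiper = 26.4 × 257.7/(733.0 + 257.7) = 6.87 V.

V ≈ 6.87 V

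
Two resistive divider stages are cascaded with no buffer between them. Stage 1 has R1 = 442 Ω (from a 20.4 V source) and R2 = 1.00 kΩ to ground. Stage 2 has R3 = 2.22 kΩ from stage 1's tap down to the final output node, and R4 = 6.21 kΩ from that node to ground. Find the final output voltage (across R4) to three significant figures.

V_out ≈ 10.1 V

Stage 2 presents R3+R4 = 8430 Ω as a load on stage 1's tap.
Stage 1's lower leg becomes R2‖(R3+R4) = 894.0 Ω, so V_mid = 20.4 × 894.0/1336 = 13.65 V.
Stage 2 is itself unloaded: V_out = V_mid × R4/(R3+R4) = 13.65 × 6210/8430 = 10.1 V.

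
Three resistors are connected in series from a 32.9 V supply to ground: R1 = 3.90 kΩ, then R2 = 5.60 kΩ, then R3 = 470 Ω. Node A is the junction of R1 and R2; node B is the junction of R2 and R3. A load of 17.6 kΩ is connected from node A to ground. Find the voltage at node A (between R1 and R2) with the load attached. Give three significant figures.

V ≈ 17.6 V

Below node A the series string R2+R3 = 6070 Ω sits in parallel with the 17600 Ω load: 4513 Ω.
V_A = 32.9 × 4513/(3900 + 4513) = 17.6 V.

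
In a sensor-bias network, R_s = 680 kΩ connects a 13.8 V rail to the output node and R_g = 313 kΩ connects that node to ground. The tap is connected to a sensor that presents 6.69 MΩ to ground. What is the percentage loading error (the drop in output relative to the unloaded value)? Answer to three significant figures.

The divider's output (Thévenin) resistance is R_s‖R_g = 214.3 kΩ.
Fractional drop under load = R_th/(R_th + R_L) = 214.3 / (214.3 + 6690) = 0.03104.
So the output falls by 3.10 %.

3.10 %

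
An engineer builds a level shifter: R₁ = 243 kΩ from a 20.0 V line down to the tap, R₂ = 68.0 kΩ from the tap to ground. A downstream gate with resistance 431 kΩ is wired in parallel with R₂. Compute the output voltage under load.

The load sits in parallel with R₂: R₂‖R_L = (68.0 × 431) / (68.0 + 431) = 58.73 kΩ.
V_out = 20.0 × 58.73 / (243 + 58.73) = 20.0 × 58.73/301.7 = 3.89 V.

V_out ≈ 3.89 V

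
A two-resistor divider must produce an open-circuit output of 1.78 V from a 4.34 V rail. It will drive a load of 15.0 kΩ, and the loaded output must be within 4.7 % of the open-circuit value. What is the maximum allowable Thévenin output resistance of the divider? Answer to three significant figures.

R_th ≤ 740 Ω

Loading drop = R_th/(R_th + R_L) ≤ 0.0470, so R_th ≤ R_L · ε/(1−ε) = 15.0 kΩ × 0.0470/0.9530 = 740 Ω.
(Any R1, R2 with R2/(R1+R2) = 0.410 and R1‖R2 ≤ 740 Ω will meet the spec.)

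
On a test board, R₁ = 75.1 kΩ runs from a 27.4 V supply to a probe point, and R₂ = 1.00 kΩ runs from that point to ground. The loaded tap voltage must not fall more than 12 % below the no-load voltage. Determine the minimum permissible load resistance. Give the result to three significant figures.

Output resistance R_th = R₁‖R₂ = (75100 × 1000)/76100 = 986.9 Ω.
The fractional drop is R_th/(R_th + R_L); requiring this ≤ 0.120 gives R_L ≥ R_th(1/0.120 − 1) = 986.9 × 7.333 = 7.24 kΩ.

R_L(min) ≈ 7.24 kΩ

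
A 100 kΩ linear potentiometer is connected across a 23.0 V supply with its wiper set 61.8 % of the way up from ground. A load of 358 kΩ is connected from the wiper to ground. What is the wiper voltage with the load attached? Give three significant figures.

V ≈ 13.3 V

The wiper splits the pot into (1−α)R = 38.20 kΩ above and αR = 61.80 kΩ below.
Lower section ‖ load = 52.70 kΩ.
V_wiper = 23.0 × 52.70/(38.20 + 52.70) = 13.3 V.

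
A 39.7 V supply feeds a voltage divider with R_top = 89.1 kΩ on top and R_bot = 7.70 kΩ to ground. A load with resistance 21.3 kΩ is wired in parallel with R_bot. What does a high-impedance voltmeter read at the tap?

V_out ≈ 2.37 V

The load sits in parallel with R_bot: R_bot‖R_L = (7.70 × 21.3) / (7.70 + 21.3) = 5.656 kΩ.
V_out = 39.7 × 5.656 / (89.1 + 5.656) = 39.7 × 5.656/94.76 = 2.37 V.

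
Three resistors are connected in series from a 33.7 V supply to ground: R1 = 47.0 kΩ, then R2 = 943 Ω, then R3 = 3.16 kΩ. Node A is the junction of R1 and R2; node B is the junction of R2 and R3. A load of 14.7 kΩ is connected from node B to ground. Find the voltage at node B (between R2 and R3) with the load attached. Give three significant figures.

V ≈ 1.73 V

At node B, R3 is in parallel with the load: R3‖R_L = 2601 Ω.
Below node A the resistance is R2 + (R3‖R_L) = 3544 Ω, so V_A = 33.7 × 3544/50540 = 2.363 V.
Then V_B = V_A × (R3‖R_L)/(R2 + R3‖R_L) = 2.363 × 2601/3544 = 1.73 V.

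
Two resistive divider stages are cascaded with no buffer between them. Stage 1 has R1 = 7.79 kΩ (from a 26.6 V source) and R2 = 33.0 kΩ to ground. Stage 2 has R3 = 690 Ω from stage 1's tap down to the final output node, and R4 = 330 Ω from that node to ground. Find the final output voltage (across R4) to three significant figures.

V_out ≈ 0.970 V

Stage 2 presents R3+R4 = 1020 Ω as a load on stage 1's tap.
Stage 1's lower leg becomes R2‖(R3+R4) = 989.4 Ω, so V_mid = 26.6 × 989.4/8779 = 2.998 V.
Stage 2 is itself unloaded: V_out = V_mid × R4/(R3+R4) = 2.998 × 330/1020 = 0.970 V.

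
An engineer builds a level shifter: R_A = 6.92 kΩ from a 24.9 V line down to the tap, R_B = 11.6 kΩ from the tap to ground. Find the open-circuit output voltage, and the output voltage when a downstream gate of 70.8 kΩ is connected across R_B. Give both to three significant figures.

Unloaded: 15.6 V; loaded: 14.7 V

Open-circuit: V = 24.9 × 11.6/(6.92 + 11.6) = 15.6 V.
With the load, R_B becomes R_B‖R_L = 9.967 kΩ, so V = 24.9 × 9.967/16.89 = 14.7 V.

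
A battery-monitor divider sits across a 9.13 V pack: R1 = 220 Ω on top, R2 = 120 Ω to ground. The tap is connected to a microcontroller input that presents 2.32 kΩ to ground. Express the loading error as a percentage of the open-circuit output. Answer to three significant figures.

3.24 %

The divider's output (Thévenin) resistance is R1‖R2 = 77.65 Ω.
Fractional drop under load = R_th/(R_th + R_L) = 77.65 / (77.65 + 2320) = 0.03238.
So the output falls by 3.24 %.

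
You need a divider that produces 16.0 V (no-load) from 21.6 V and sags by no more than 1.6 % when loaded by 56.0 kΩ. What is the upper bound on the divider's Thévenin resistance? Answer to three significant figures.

R_th ≤ 911 Ω

Loading drop = R_th/(R_th + R_L) ≤ 0.0160, so R_th ≤ R_L · ε/(1−ε) = 56.0 kΩ × 0.0160/0.9840 = 911 Ω.
(Any R1, R2 with R2/(R1+R2) = 0.741 and R1‖R2 ≤ 911 Ω will meet the spec.)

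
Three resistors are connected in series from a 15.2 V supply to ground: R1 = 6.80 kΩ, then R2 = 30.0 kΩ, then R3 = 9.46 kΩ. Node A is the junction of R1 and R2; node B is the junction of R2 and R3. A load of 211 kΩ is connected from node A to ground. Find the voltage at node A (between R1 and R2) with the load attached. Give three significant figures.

Below node A the series string R2+R3 = 39.46 kΩ sits in parallel with the 211 kΩ load: 33.24 kΩ.
V_A = 15.2 × 33.24/(6.80 + 33.24) = 12.6 V.

V ≈ 12.6 V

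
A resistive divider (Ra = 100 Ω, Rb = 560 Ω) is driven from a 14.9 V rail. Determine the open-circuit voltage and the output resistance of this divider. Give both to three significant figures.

V_th is the open-circuit tap voltage: 14.9 × 560/(100 + 560) = 12.6 V.
With the supply zeroed, Ra and Rb appear in parallel from the tap: R_th = Ra‖Rb = (100 × 560)/660.0 = 84.8 Ω.

V_th = 12.6 V, R_th = 84.8 Ω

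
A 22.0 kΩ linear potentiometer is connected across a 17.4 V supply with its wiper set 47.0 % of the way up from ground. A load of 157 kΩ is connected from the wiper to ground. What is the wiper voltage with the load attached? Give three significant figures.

The wiper splits the pot into (1−α)R = 11.66 kΩ above and αR = 10.34 kΩ below.
Lower section ‖ load = 9.701 kΩ.
V_wiper = 17.4 × 9.701/(11.66 + 9.701) = 7.90 V.

V ≈ 7.90 V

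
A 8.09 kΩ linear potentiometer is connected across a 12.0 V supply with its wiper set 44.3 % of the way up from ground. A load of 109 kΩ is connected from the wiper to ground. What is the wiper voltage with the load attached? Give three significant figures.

V ≈ 5.22 V

The wiper splits the pot into (1−α)R = 4.506 kΩ above and αR = 3.584 kΩ below.
Lower section ‖ load = 3.470 kΩ.
V_wiper = 12.0 × 3.470/(4.506 + 3.470) = 5.22 V.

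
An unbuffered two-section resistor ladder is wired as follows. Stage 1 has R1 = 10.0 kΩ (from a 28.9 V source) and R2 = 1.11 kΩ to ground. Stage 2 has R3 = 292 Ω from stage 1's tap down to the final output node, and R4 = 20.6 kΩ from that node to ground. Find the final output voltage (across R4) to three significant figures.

Stage 2 presents R3+R4 = 20890 Ω as a load on stage 1's tap.
Stage 1's lower leg becomes R2‖(R3+R4) = 1054 Ω, so V_mid = 28.9 × 1054/11050 = 2.756 V.
Stage 2 is itself unloaded: V_out = V_mid × R4/(R3+R4) = 2.756 × 20600/20890 = 2.72 V.

V_out ≈ 2.72 V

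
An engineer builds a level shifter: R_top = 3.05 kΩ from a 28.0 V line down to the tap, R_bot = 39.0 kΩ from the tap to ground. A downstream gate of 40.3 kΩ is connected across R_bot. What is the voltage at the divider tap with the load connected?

The load sits in parallel with R_bot: R_bot‖R_L = (39.0 × 40.3) / (39.0 + 40.3) = 19.82 kΩ.
V_out = 28.0 × 19.82 / (3.05 + 19.82) = 28.0 × 19.82/22.87 = 24.3 V.

V_out ≈ 24.3 V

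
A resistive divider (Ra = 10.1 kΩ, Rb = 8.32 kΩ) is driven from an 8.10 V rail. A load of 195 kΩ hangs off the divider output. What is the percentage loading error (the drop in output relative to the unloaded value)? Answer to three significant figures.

The divider's output (Thévenin) resistance is Ra‖Rb = 4.562 kΩ.
Fractional drop under load = R_th/(R_th + R_L) = 4.562 / (4.562 + 195) = 0.02286.
So the output falls by 2.29 %.

2.29 %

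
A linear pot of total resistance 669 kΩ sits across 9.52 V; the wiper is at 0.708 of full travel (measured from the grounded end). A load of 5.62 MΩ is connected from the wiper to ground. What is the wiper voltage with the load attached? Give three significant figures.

The wiper splits the pot into (1−α)R = 195.3 kΩ above and αR = 473.7 kΩ below.
Lower section ‖ load = 436.8 kΩ.
V_wiper = 9.52 × 436.8/(195.3 + 436.8) = 6.58 V.

V ≈ 6.58 V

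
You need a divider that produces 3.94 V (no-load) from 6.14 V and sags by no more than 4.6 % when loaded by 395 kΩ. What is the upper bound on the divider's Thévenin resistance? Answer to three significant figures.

R_th ≤ 19.0 kΩ

Loading drop = R_th/(R_th + R_L) ≤ 0.0460, so R_th ≤ R_L · ε/(1−ε) = 395 kΩ × 0.0460/0.9540 = 19.0 kΩ.
(Any R1, R2 with R2/(R1+R2) = 0.642 and R1‖R2 ≤ 19.0 kΩ will meet the spec.)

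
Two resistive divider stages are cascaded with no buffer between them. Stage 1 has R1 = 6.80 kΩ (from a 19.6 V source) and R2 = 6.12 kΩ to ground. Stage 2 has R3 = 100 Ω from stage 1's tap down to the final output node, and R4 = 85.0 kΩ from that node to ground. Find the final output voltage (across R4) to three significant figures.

Stage 2 presents R3+R4 = 85100 Ω as a load on stage 1's tap.
Stage 1's lower leg becomes R2‖(R3+R4) = 5709 Ω, so V_mid = 19.6 × 5709/12510 = 8.946 V.
Stage 2 is itself unloaded: V_out = V_mid × R4/(R3+R4) = 8.946 × 85000/85100 = 8.94 V.

V_out ≈ 8.94 V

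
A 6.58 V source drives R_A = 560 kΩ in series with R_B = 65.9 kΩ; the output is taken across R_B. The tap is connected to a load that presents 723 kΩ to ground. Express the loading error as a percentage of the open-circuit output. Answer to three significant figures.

The divider's output (Thévenin) resistance is R_A‖R_B = 58.96 kΩ.
Fractional drop under load = R_th/(R_th + R_L) = 58.96 / (58.96 + 723) = 0.07540.
So the output falls by 7.54 %.

7.54 %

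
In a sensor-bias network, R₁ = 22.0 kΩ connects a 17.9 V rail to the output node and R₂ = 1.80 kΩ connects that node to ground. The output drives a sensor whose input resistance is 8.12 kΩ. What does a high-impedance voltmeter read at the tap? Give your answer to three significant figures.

V_out ≈ 1.12 V

The load sits in parallel with R₂: R₂‖R_L = (1.80 × 8.12) / (1.80 + 8.12) = 1.473 kΩ.
V_out = 17.9 × 1.473 / (22.0 + 1.473) = 17.9 × 1.473/23.47 = 1.12 V.
(Unloaded it would have been 1.35 V.)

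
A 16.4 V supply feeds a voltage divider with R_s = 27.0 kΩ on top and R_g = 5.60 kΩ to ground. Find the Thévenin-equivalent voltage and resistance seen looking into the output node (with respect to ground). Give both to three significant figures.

V_th is the open-circuit tap voltage: 16.4 × 5.60/(27.0 + 5.60) = 2.82 V.
With the supply zeroed, R_s and R_g appear in parallel from the tap: R_th = R_s‖R_g = (27.0 × 5.60)/32.60 = 4.64 kΩ.

V_th = 2.82 V, R_th = 4.64 kΩ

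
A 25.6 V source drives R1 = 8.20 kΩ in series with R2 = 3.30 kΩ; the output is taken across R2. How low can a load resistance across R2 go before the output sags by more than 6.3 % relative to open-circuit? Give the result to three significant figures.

Output resistance R_th = R1‖R2 = (8.20 × 3.30)/11.50 = 2.353 kΩ.
The fractional drop is R_th/(R_th + R_L); requiring this ≤ 0.0630 gives R_L ≥ R_th(1/0.0630 − 1) = 2.353 × 14.87 = 35.0 kΩ.

R_L(min) ≈ 35.0 kΩ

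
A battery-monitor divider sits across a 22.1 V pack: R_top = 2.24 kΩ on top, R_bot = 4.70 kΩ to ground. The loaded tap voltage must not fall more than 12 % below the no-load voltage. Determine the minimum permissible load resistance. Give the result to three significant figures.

Output resistance R_th = R_top‖R_bot = (2.24 × 4.70)/6.940 = 1.517 kΩ.
The fractional drop is R_th/(R_th + R_L); requiring this ≤ 0.120 gives R_L ≥ R_th(1/0.120 − 1) = 1.517 × 7.333 = 11.1 kΩ.

R_L(min) ≈ 11.1 kΩ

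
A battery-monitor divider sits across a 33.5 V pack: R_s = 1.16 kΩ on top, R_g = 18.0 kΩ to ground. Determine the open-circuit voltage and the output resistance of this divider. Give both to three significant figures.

V_th is the open-circuit tap voltage: 33.5 × 18.0/(1.16 + 18.0) = 31.5 V.
With the supply zeroed, R_s and R_g appear in parallel from the tap: R_th = R_s‖R_g = (1.16 × 18.0)/19.16 = 1.09 kΩ.

V_th = 31.5 V, R_th = 1.09 kΩ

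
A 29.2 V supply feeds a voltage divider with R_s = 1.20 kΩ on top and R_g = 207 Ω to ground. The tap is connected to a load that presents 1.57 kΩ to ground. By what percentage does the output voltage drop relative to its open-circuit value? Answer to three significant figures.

Unloaded V = 29.2 × 207/1407 = 4.2959 V.
Loaded: R_g‖R_L = 182.9 Ω, giving V = 29.2 × 182.9/1383 = 3.8617 V.
Drop = (4.2959 − 3.8617) / 4.2959 = 10.1 %.

10.1 %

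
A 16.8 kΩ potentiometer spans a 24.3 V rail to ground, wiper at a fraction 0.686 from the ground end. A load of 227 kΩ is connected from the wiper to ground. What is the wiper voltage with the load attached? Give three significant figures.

V ≈ 16.4 V

The wiper splits the pot into (1−α)R = 5.275 kΩ above and αR = 11.52 kΩ below.
Lower section ‖ load = 10.97 kΩ.
V_wiper = 24.3 × 10.97/(5.275 + 10.97) = 16.4 V.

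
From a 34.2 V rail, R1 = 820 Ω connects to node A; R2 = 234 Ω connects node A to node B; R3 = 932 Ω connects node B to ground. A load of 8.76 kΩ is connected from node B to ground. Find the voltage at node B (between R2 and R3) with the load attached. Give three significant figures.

At node B, R3 is in parallel with the load: R3‖R_L = 842.4 Ω.
Below node A the resistance is R2 + (R3‖R_L) = 1076 Ω, so V_A = 34.2 × 1076/1896 = 19.41 V.
Then V_B = V_A × (R3‖R_L)/(R2 + R3‖R_L) = 19.41 × 842.4/1076 = 15.2 V.

V ≈ 15.2 V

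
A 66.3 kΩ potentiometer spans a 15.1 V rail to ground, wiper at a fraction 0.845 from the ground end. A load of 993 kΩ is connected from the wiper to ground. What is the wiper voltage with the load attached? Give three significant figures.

V ≈ 12.6 V

The wiper splits the pot into (1−α)R = 10.28 kΩ above and αR = 56.02 kΩ below.
Lower section ‖ load = 53.03 kΩ.
V_wiper = 15.1 × 53.03/(10.28 + 53.03) = 12.6 V.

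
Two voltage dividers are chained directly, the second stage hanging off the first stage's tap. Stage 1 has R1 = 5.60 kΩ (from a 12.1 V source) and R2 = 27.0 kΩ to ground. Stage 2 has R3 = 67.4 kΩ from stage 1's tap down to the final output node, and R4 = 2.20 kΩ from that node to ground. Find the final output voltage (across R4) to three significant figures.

Stage 2 presents R3+R4 = 69.60 kΩ as a load on stage 1's tap.
Stage 1's lower leg becomes R2‖(R3+R4) = 19.45 kΩ, so V_mid = 12.1 × 19.45/25.05 = 9.395 V.
Stage 2 is itself unloaded: V_out = V_mid × R4/(R3+R4) = 9.395 × 2.20/69.60 = 0.297 V.

V_out ≈ 0.297 V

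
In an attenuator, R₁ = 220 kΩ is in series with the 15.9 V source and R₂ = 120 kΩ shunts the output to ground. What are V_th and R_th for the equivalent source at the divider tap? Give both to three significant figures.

V_th = 5.61 V, R_th = 77.6 kΩ

V_th is the open-circuit tap voltage: 15.9 × 120/(220 + 120) = 5.61 V.
With the supply zeroed, R₁ and R₂ appear in parallel from the tap: R_th = R₁‖R₂ = (220 × 120)/340.0 = 77.6 kΩ.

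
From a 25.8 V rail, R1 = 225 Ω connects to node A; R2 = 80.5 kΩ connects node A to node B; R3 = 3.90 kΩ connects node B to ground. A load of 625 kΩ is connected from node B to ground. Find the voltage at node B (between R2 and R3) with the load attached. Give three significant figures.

V ≈ 1.18 V

At node B, R3 is in parallel with the load: R3‖R_L = 3876 Ω.
Below node A the resistance is R2 + (R3‖R_L) = 84380 Ω, so V_A = 25.8 × 84380/84600 = 25.73 V.
Then V_B = V_A × (R3‖R_L)/(R2 + R3‖R_L) = 25.73 × 3876/84380 = 1.18 V.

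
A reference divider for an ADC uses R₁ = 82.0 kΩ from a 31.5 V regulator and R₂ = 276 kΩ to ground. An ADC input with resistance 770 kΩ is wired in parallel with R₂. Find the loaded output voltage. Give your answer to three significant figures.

The load sits in parallel with R₂: R₂‖R_L = (276 × 770) / (276 + 770) = 203.2 kΩ.
V_out = 31.5 × 203.2 / (82.0 + 203.2) = 31.5 × 203.2/285.2 = 22.4 V.
(Unloaded it would have been 24.3 V.)

V_out ≈ 22.4 V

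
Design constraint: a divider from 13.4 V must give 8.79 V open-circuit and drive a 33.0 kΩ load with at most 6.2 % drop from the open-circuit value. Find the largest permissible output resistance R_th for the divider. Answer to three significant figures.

Loading drop = R_th/(R_th + R_L) ≤ 0.0620, so R_th ≤ R_L · ε/(1−ε) = 33.0 kΩ × 0.0620/0.9380 = 2.18 kΩ.
(Any R1, R2 with R2/(R1+R2) = 0.656 and R1‖R2 ≤ 2.18 kΩ will meet the spec.)

R_th ≤ 2.18 kΩ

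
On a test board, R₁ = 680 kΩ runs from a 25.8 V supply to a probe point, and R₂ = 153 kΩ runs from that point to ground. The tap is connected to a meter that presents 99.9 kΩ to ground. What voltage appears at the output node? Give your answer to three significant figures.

The load sits in parallel with R₂: R₂‖R_L = (153 × 99.9) / (153 + 99.9) = 60.44 kΩ.
V_out = 25.8 × 60.44 / (680 + 60.44) = 25.8 × 60.44/740.4 = 2.11 V.

V_out ≈ 2.11 V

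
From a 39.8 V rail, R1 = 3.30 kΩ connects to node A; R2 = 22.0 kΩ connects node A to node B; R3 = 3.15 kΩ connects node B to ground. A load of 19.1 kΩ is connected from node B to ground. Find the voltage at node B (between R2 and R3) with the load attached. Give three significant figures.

At node B, R3 is in parallel with the load: R3‖R_L = 2.704 kΩ.
Below node A the resistance is R2 + (R3‖R_L) = 24.70 kΩ, so V_A = 39.8 × 24.70/28.00 = 35.11 V.
Then V_B = V_A × (R3‖R_L)/(R2 + R3‖R_L) = 35.11 × 2.704/24.70 = 3.84 V.

V ≈ 3.84 V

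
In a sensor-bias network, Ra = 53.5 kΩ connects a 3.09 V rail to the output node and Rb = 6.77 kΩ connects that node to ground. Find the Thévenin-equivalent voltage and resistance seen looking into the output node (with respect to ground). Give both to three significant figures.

V_th is the open-circuit tap voltage: 3.09 × 6.77/(53.5 + 6.77) = 0.347 V.
With the supply zeroed, Ra and Rb appear in parallel from the tap: R_th = Ra‖Rb = (53.5 × 6.77)/60.27 = 6.01 kΩ.

V_th = 0.347 V, R_th = 6.01 kΩ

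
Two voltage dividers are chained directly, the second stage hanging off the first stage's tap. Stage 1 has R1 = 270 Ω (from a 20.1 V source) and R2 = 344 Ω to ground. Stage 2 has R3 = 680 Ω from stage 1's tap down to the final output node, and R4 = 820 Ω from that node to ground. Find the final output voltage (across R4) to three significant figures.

V_out ≈ 5.59 V

Stage 2 presents R3+R4 = 1500 Ω as a load on stage 1's tap.
Stage 1's lower leg becomes R2‖(R3+R4) = 279.8 Ω, so V_mid = 20.1 × 279.8/549.8 = 10.23 V.
Stage 2 is itself unloaded: V_out = V_mid × R4/(R3+R4) = 10.23 × 820/1500 = 5.59 V.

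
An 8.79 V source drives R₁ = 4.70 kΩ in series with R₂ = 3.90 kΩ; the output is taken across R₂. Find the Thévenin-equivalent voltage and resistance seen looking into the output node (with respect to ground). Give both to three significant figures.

V_th = 3.99 V, R_th = 2.13 kΩ

V_th is the open-circuit tap voltage: 8.79 × 3.90/(4.70 + 3.90) = 3.99 V.
With the supply zeroed, R₁ and R₂ appear in parallel from the tap: R_th = R₁‖R₂ = (4.70 × 3.90)/8.600 = 2.13 kΩ.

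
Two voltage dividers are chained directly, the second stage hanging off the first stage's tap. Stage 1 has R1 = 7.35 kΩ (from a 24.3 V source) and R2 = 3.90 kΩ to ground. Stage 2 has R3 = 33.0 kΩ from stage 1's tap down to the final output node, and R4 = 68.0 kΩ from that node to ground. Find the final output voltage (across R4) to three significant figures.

Stage 2 presents R3+R4 = 101.0 kΩ as a load on stage 1's tap.
Stage 1's lower leg becomes R2‖(R3+R4) = 3.755 kΩ, so V_mid = 24.3 × 3.755/11.11 = 8.217 V.
Stage 2 is itself unloaded: V_out = V_mid × R4/(R3+R4) = 8.217 × 68.0/101.0 = 5.53 V.

V_out ≈ 5.53 V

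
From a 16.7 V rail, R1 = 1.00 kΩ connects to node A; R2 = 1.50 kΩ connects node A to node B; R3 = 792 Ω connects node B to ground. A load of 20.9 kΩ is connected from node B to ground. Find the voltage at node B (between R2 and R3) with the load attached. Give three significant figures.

V ≈ 3.91 V

At node B, R3 is in parallel with the load: R3‖R_L = 763.1 Ω.
Below node A the resistance is R2 + (R3‖R_L) = 2263 Ω, so V_A = 16.7 × 2263/3263 = 11.58 V.
Then V_B = V_A × (R3‖R_L)/(R2 + R3‖R_L) = 11.58 × 763.1/2263 = 3.91 V.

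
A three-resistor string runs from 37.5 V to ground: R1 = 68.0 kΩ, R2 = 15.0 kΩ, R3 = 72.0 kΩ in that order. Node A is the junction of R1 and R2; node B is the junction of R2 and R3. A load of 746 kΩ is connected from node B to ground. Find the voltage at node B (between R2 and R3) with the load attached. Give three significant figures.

At node B, R3 is in parallel with the load: R3‖R_L = 65.66 kΩ.
Below node A the resistance is R2 + (R3‖R_L) = 80.66 kΩ, so V_A = 37.5 × 80.66/148.7 = 20.35 V.
Then V_B = V_A × (R3‖R_L)/(R2 + R3‖R_L) = 20.35 × 65.66/80.66 = 16.6 V.

V ≈ 16.6 V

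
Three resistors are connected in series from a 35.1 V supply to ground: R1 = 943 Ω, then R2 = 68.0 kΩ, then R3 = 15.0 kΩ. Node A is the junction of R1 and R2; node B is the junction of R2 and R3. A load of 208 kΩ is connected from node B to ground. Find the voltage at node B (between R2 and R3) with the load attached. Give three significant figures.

At node B, R3 is in parallel with the load: R3‖R_L = 13990 Ω.
Below node A the resistance is R2 + (R3‖R_L) = 81990 Ω, so V_A = 35.1 × 81990/82930 = 34.70 V.
Then V_B = V_A × (R3‖R_L)/(R2 + R3‖R_L) = 34.70 × 13990/81990 = 5.92 V.

V ≈ 5.92 V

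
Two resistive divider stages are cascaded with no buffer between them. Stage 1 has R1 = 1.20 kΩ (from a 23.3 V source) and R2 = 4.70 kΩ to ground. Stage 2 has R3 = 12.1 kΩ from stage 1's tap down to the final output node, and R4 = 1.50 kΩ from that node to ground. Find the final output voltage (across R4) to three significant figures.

Stage 2 presents R3+R4 = 13.60 kΩ as a load on stage 1's tap.
Stage 1's lower leg becomes R2‖(R3+R4) = 3.493 kΩ, so V_mid = 23.3 × 3.493/4.693 = 17.34 V.
Stage 2 is itself unloaded: V_out = V_mid × R4/(R3+R4) = 17.34 × 1.50/13.60 = 1.91 V.

V_out ≈ 1.91 V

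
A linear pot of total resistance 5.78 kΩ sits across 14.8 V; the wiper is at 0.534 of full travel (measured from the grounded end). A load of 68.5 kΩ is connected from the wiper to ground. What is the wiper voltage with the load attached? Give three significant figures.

The wiper splits the pot into (1−α)R = 2.693 kΩ above and αR = 3.087 kΩ below.
Lower section ‖ load = 2.953 kΩ.
V_wiper = 14.8 × 2.953/(2.693 + 2.953) = 7.74 V.

V ≈ 7.74 V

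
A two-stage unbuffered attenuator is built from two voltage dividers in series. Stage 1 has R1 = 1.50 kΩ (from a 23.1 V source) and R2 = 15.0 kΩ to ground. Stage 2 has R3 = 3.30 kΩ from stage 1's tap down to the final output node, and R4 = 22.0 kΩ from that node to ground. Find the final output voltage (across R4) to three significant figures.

V_out ≈ 17.3 V

Stage 2 presents R3+R4 = 25.30 kΩ as a load on stage 1's tap.
Stage 1's lower leg becomes R2‖(R3+R4) = 9.417 kΩ, so V_mid = 23.1 × 9.417/10.92 = 19.93 V.
Stage 2 is itself unloaded: V_out = V_mid × R4/(R3+R4) = 19.93 × 22.0/25.30 = 17.3 V.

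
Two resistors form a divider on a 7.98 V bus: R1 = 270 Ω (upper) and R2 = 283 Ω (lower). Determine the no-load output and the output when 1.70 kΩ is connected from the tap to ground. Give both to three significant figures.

Open-circuit: V = 7.98 × 283/(270 + 283) = 4.08 V.
With the load, R2 becomes R2‖R_L = 242.6 Ω, so V = 7.98 × 242.6/512.6 = 3.78 V.

Unloaded: 4.08 V; loaded: 3.78 V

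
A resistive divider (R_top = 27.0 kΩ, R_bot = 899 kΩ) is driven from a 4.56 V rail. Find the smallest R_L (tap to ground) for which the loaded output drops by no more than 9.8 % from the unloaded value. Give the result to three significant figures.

Output resistance R_th = R_top‖R_bot = (27.0 × 899)/926.0 = 26.21 kΩ.
The fractional drop is R_th/(R_th + R_L); requiring this ≤ 0.0980 gives R_L ≥ R_th(1/0.0980 − 1) = 26.21 × 9.204 = 241 kΩ.

R_L(min) ≈ 241 kΩ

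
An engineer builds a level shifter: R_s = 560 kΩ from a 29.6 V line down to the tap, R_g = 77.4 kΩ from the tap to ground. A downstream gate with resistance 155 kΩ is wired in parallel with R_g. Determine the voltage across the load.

V_out ≈ 2.50 V

The load sits in parallel with R_g: R_g‖R_L = (77.4 × 155) / (77.4 + 155) = 51.62 kΩ.
V_out = 29.6 × 51.62 / (560 + 51.62) = 29.6 × 51.62/611.6 = 2.50 V.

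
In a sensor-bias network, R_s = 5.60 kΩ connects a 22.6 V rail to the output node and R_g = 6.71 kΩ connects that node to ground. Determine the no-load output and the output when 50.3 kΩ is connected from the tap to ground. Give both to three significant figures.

Unloaded: 12.3 V; loaded: 11.6 V

Open-circuit: V = 22.6 × 6.71/(5.60 + 6.71) = 12.3 V.
With the load, R_g becomes R_g‖R_L = 5.920 kΩ, so V = 22.6 × 5.920/11.52 = 11.6 V.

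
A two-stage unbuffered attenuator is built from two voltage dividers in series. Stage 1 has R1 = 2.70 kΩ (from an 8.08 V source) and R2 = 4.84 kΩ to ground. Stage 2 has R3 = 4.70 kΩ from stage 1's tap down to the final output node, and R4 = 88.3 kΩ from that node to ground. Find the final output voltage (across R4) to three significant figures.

Stage 2 presents R3+R4 = 93.00 kΩ as a load on stage 1's tap.
Stage 1's lower leg becomes R2‖(R3+R4) = 4.601 kΩ, so V_mid = 8.08 × 4.601/7.301 = 5.092 V.
Stage 2 is itself unloaded: V_out = V_mid × R4/(R3+R4) = 5.092 × 88.3/93.00 = 4.83 V.

V_out ≈ 4.83 V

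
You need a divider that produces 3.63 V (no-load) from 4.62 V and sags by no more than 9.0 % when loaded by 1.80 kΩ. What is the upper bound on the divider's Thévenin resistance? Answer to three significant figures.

R_th ≤ 178 Ω

Loading drop = R_th/(R_th + R_L) ≤ 0.0900, so R_th ≤ R_L · ε/(1−ε) = 1.80 kΩ × 0.0900/0.9100 = 178 Ω.
(Any R1, R2 with R2/(R1+R2) = 0.786 and R1‖R2 ≤ 178 Ω will meet the spec.)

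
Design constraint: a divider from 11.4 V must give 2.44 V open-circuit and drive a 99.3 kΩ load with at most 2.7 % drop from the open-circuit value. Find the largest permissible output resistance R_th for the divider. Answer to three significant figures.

R_th ≤ 2.76 kΩ

Loading drop = R_th/(R_th + R_L) ≤ 0.0270, so R_th ≤ R_L · ε/(1−ε) = 99.3 kΩ × 0.0270/0.9730 = 2.76 kΩ.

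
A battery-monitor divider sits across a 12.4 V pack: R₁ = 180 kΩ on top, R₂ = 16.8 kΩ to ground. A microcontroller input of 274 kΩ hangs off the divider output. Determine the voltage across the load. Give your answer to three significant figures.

V_out ≈ 1.00 V

The load sits in parallel with R₂: R₂‖R_L = (16.8 × 274) / (16.8 + 274) = 15.83 kΩ.
V_out = 12.4 × 15.83 / (180 + 15.83) = 12.4 × 15.83/195.8 = 1.00 V.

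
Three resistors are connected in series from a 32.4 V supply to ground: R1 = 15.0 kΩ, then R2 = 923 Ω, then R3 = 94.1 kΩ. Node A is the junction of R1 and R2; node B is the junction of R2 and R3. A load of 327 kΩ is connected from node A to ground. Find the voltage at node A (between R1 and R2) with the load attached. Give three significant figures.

Below node A the series string R2+R3 = 95020 Ω sits in parallel with the 327000 Ω load: 73630 Ω.
V_A = 32.4 × 73630/(15000 + 73630) = 26.9 V.

V ≈ 26.9 V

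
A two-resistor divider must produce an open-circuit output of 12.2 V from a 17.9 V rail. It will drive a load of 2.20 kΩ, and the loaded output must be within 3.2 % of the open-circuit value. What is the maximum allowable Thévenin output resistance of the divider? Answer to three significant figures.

R_th ≤ 72.7 Ω

Loading drop = R_th/(R_th + R_L) ≤ 0.0320, so R_th ≤ R_L · ε/(1−ε) = 2.20 kΩ × 0.0320/0.9680 = 72.7 Ω.
(Any R1, R2 with R2/(R1+R2) = 0.682 and R1‖R2 ≤ 72.7 Ω will meet the spec.)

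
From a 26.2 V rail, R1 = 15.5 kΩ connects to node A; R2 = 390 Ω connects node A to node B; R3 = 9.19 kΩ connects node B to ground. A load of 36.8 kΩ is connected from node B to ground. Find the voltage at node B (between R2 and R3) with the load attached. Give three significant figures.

At node B, R3 is in parallel with the load: R3‖R_L = 7354 Ω.
Below node A the resistance is R2 + (R3‖R_L) = 7744 Ω, so V_A = 26.2 × 7744/23240 = 8.729 V.
Then V_B = V_A × (R3‖R_L)/(R2 + R3‖R_L) = 8.729 × 7354/7744 = 8.29 V.

V ≈ 8.29 V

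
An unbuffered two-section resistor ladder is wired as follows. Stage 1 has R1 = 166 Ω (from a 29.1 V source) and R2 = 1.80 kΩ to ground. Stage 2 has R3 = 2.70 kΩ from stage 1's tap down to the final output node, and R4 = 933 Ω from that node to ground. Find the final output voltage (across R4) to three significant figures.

Stage 2 presents R3+R4 = 3633 Ω as a load on stage 1's tap.
Stage 1's lower leg becomes R2‖(R3+R4) = 1204 Ω, so V_mid = 29.1 × 1204/1370 = 25.57 V.
Stage 2 is itself unloaded: V_out = V_mid × R4/(R3+R4) = 25.57 × 933/3633 = 6.57 V.

V_out ≈ 6.57 V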